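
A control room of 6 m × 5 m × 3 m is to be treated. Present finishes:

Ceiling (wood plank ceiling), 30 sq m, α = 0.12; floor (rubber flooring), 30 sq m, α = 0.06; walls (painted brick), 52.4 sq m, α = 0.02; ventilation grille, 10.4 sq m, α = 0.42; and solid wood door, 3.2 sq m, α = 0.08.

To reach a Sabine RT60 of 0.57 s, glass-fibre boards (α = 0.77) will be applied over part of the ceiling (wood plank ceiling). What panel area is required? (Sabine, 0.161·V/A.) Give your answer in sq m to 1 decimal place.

22.1

Total absorption A₁ = 30·0.12 + 30·0.06 + 52.4·0.02 + 10.4·0.42 + 3.2·0.08
  = 3.600 + 1.800 + 1.048 + 4.368 + 0.256 = 11.072 sq m sabins.
Required A₂ = 0.161·90/0.57 = 25.421 sabins.
ΔA needed = 25.421 − 11.072 = 14.349 sabins.
Each sq m of panel replacing the ceiling (wood plank ceiling) adds (0.77 − 0.12) = 0.65 sabins.
Panel area = 14.349 / 0.65 = 22.1 sq m.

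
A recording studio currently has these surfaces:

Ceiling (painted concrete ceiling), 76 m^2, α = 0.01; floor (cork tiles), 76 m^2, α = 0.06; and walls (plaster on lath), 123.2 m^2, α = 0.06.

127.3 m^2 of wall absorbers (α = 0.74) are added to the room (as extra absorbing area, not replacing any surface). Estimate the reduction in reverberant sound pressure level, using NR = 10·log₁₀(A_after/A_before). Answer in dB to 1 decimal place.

Total absorption A_before = 76*0.01 + 76*0.06 + 123.2*0.06
  = 0.760 + 4.560 + 7.392 = 12.712 m^2 sabins.
Added absorption = 127.3 × 0.74 = 94.202 sabins.
New total A_after = 106.914 sabins.
NR = 10·log₁₀(106.914/12.712) = 9.2 dB.

9.2 dB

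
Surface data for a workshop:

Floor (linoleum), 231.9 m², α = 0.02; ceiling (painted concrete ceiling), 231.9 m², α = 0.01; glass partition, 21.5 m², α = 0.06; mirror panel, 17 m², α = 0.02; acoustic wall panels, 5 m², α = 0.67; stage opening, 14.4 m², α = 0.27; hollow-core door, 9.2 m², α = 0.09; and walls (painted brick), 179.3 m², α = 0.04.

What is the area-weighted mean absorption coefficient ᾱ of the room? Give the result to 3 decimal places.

Total surface area S = 710.2 m².
Weighted sum Σ Sα = 23.825.
ᾱ = 23.825 / 710.2 = 0.034.

0.034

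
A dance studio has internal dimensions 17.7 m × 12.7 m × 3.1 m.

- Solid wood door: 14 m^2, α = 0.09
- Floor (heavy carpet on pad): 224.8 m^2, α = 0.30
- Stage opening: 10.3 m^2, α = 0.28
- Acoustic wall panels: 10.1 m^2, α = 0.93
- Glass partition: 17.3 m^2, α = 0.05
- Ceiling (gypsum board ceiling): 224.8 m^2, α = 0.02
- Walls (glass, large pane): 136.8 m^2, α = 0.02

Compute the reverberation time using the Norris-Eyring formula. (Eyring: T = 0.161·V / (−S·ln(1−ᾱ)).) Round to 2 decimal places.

Total surface area S = 14 + 224.8 + 10.3 + 10.1 + 17.3 + 224.8 + 136.8 = 638.1 m^2.
Absorption A = 14×0.09 + 224.8×0.30 + 10.3×0.28 + 10.1×0.93 + 17.3×0.05 + 224.8×0.02 + 136.8×0.02 = 89.074 sabins.
Mean coefficient ᾱ = A/S = 0.1396.
Eyring denominator: −S ln(1−ᾱ) = 95.943.
V = 17.7 × 12.7 × 3.1 = 696.849 m³.
RT60 = 0.161 × 696.849 / 95.943 = 1.17 s.

1.17 sec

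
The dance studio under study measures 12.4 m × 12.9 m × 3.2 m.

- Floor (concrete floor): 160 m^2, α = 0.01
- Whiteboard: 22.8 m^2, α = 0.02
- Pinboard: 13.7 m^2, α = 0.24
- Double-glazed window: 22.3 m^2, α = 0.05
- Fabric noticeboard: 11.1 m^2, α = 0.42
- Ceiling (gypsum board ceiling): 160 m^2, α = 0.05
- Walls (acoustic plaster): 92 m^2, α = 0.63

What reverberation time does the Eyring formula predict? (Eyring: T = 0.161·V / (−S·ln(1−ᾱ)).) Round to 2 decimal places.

S = Σ Sᵢ = 481.9 m^2.
Absorption A = 160×0.01 + 22.8×0.02 + 13.7×0.24 + 22.3×0.05 + 11.1×0.42 + 160×0.05 + 92×0.63 = 77.081 sabins.
Mean coefficient ᾱ = A/S = 0.1600.
−S·ln(1−ᾱ) = −481.9 × ln(1 − 0.1600) = 84.021.
V = 12.4 × 12.9 × 3.2 = 511.872 m³.
T = 0.161·V/[−S·ln(1−ᾱ)] = 0.161·511.872/84.021 = 0.98 s.

0.98 s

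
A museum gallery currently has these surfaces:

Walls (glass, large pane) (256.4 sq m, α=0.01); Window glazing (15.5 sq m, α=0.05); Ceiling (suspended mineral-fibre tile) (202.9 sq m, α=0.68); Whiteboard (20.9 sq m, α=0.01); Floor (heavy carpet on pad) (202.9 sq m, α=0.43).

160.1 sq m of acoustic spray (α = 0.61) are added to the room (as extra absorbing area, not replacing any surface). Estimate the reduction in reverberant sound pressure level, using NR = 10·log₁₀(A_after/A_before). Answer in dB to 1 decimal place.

Summing Sᵢαᵢ: 2.564 + 0.775 + 137.972 + 0.209 + 87.247 → A_before = 228.767 sabins.
Added absorption = 160.1 × 0.61 = 97.661 sabins.
A_after = 228.767 + 97.661 = 326.428 sabins.
NR = 10·log₁₀(326.428/228.767) = 1.5 dB.

1.5 dB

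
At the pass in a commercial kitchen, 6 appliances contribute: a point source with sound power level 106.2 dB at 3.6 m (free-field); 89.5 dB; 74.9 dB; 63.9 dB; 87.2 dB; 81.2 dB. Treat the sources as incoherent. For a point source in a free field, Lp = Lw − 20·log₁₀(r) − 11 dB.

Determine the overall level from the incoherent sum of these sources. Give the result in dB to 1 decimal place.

Source at 3.6 m: Lp = 106.2 − 20·log₁₀(3.6) − 11 = 84.1 dB.
Σ 10^(Lᵢ/10) = 1.838e+09.
Combined level = 10 log₁₀(1.838e+09) = 92.6 dB.

92.6 dB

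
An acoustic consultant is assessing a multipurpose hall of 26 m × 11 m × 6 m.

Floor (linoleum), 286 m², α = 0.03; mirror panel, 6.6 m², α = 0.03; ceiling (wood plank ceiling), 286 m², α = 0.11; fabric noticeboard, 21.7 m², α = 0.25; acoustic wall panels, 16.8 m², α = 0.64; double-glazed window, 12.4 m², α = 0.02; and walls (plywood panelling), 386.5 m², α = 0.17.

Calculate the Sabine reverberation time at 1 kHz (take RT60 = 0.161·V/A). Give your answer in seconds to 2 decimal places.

2.26 s

Equivalent absorption area: A = 286·0.03 + 6.6·0.03 + 286·0.11 + 21.7·0.25 + 16.8·0.64 + 12.4·0.02 + 386.5·0.17 = 122.368 m².
Volume V = 26 × 11 × 6 = 1716 m³.
RT60 = 0.161 · V / A = 0.161 × 1716 / 122.368 = 2.26 s.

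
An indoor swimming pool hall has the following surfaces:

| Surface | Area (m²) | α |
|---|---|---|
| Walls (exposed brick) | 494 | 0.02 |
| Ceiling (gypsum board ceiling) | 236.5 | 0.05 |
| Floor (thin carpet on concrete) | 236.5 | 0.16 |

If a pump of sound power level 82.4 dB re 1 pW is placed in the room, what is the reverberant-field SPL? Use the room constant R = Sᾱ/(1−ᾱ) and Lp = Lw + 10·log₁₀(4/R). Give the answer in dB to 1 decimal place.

A = 59.545 sabins; S = 967.0 m².
ᾱ = 59.545/967.0 = 0.0616; R = Sᾱ/(1−ᾱ) = 59.545/(1−0.0616) = 63.454 m².
Lp = 82.4 + 10·log₁₀(4/63.454) = 82.4 + (-12.00) = 70.4 dB.

70.4 dB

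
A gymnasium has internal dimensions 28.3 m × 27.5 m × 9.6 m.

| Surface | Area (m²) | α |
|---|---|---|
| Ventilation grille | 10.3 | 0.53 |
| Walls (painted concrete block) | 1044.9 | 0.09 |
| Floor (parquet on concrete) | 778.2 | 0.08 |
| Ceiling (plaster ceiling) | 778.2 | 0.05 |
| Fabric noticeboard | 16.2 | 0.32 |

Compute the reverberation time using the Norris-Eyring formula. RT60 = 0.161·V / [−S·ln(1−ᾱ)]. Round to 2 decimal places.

5.61 s

S = Σ Sᵢ = 2627.8 m².
Σ(Sᵢαᵢ) = 10.3·0.53 + 1044.9·0.09 + 778.2·0.08 + 778.2·0.05 + 16.2·0.32 = 205.850.
Mean coefficient ᾱ = A/S = 0.0783.
−S·ln(1−ᾱ) = −2627.8 × ln(1 − 0.0783) = 214.259.
V = 28.3 × 27.5 × 9.6 = 7471.2 m³.
RT60 = 0.161 × 7471.2 / 214.259 = 5.61 s.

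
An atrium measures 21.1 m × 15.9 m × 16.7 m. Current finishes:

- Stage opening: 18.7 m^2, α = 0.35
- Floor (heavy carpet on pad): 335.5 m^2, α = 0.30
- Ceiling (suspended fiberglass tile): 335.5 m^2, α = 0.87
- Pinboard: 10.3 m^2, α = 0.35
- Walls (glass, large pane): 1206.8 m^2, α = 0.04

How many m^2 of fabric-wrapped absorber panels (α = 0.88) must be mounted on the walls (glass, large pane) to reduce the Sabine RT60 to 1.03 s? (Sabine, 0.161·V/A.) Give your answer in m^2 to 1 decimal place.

505.7

Equivalent absorption area: A₁ = 18.7*0.35 + 335.5*0.30 + 335.5*0.87 + 10.3*0.35 + 1206.8*0.04 = 450.957 m^2.
Required A₂ = 0.161·5602.683/1.03 = 875.759 sabins.
Absorption to add: 875.759 − 450.957 = 424.802 sabins.
Each m^2 of panel replacing the walls (glass, large pane) adds (0.88 − 0.04) = 0.84 sabins.
Panel area = 424.802 / 0.84 = 505.7 m^2.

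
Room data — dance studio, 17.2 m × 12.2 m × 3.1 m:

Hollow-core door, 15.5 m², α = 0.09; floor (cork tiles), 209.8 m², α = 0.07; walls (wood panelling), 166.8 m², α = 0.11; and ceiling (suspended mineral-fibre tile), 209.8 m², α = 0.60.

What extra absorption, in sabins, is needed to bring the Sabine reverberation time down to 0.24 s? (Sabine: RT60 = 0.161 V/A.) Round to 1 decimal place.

276.1 sabins

Summing Sᵢαᵢ: 1.395 + 14.686 + 18.348 + 125.880 → A₁ = 160.309 sabins.
Target A₂ = 0.161·650.504/0.24 = 436.380 sabins (V = 650.504 m³).
Shortfall: 436.380 − 160.309 = 276.1 sabins.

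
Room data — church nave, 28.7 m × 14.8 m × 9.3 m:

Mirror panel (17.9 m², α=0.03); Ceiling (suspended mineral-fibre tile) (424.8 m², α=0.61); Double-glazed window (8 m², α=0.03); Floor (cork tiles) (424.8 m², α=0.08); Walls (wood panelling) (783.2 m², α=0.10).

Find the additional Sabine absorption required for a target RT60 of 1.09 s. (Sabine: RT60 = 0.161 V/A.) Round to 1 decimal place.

211.3 sabins

Total absorption A₁ = 17.9×0.03 + 424.8×0.61 + 8×0.03 + 424.8×0.08 + 783.2×0.10
  = 0.537 + 259.128 + 0.240 + 33.984 + 78.320 = 372.209 m² sabins.
For T = 1.09 s, need A₂ = 0.161·V/T = 0.161·3950.268/1.09 = 583.480 sabins.
ΔA = A₂ − A₁ = 583.480 − 372.209 = 211.3 sabins.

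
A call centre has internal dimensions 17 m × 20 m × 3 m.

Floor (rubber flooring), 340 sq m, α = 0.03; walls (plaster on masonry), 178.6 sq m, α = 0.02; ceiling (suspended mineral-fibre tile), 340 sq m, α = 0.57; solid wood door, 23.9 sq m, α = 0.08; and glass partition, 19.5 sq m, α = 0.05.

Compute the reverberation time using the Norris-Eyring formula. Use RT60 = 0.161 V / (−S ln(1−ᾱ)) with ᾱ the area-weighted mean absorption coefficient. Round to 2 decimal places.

0.69 sec

S = Σ Sᵢ = 902.0 sq m.
Σ(Sᵢαᵢ) = 340·0.03 + 178.6·0.02 + 340·0.57 + 23.9·0.08 + 19.5·0.05 = 210.459.
Mean coefficient ᾱ = A/S = 0.2333.
Eyring denominator: −S ln(1−ᾱ) = 239.625.
V = 17 × 20 × 3 = 1020 m³.
RT60 = 0.161 × 1020 / 239.625 = 0.69 s.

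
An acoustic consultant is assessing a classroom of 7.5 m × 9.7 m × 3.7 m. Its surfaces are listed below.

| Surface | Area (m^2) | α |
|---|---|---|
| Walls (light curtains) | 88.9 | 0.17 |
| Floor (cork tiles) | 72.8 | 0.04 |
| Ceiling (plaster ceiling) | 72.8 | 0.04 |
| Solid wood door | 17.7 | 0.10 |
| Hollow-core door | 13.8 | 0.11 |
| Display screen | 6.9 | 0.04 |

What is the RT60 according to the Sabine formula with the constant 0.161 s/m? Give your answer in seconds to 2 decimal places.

1.77 sec

Total absorption A = 88.9*0.17 + 72.8*0.04 + 72.8*0.04 + 17.7*0.10 + 13.8*0.11 + 6.9*0.04
  = 15.113 + 2.912 + 2.912 + 1.770 + 1.518 + 0.276 = 24.501 m^2 sabins.
Volume V = 7.5 × 9.7 × 3.7 = 269.175 m³.
RT60 = 0.161 · V / A = 0.161 × 269.175 / 24.501 = 1.77 s.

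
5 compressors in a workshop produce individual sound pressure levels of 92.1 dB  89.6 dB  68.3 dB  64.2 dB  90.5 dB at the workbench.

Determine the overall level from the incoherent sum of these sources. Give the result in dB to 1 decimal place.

Σ 10^(Lᵢ/10) = 3.665e+09.
L_total = 10·log₁₀(3.665e+09) = 95.6 dB.

95.6 dB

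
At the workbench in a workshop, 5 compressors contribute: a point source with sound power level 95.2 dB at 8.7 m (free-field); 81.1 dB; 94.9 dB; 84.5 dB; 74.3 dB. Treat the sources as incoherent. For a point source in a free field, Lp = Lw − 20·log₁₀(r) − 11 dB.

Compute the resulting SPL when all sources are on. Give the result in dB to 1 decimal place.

Source at 8.7 m: Lp = 95.2 − 20·log₁₀(8.7) − 11 = 65.4 dB.
Sum in the linear (power) domain: Σ 10^(Lᵢ/10) = 10^(65.4/10) + 10^(81.1/10) + 10^(94.9/10) + 10^(84.5/10) + 10^(74.3/10) = 3.531e+09.
Back to dB: 10·log₁₀ Σ = 95.5 dB.

95.5 dB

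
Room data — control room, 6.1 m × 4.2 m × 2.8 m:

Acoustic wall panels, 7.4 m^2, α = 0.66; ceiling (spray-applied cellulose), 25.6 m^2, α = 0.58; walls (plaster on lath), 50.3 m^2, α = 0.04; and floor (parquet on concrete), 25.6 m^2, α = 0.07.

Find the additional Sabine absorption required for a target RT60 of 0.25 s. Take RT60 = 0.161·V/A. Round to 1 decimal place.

A₁ = Σ Sᵢαᵢ = 7.4·0.66 + 25.6·0.58 + 50.3·0.04 + 25.6·0.07 = 23.536 sabins.
For T = 0.25 s, need A₂ = 0.161·V/T = 0.161·71.736/0.25 = 46.198 sabins.
Additional absorption ΔA = 46.198 − 23.536 = 22.7 sabins.

22.7 sabins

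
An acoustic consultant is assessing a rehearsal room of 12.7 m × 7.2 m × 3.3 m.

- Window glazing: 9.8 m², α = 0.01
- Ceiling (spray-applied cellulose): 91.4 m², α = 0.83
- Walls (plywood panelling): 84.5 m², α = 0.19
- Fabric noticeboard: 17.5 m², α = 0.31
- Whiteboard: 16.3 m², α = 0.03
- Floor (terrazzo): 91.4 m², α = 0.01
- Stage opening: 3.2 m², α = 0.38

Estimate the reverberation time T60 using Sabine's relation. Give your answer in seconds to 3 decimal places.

Summing Sᵢαᵢ: 0.098 + 75.862 + 16.055 + 5.425 + 0.489 + 0.914 + 1.216 → A = 100.059 sabins.
Room volume: 301.752 m³.
T = 0.161 V/A = 0.161·301.752/100.059 = 0.486 s.

0.486 s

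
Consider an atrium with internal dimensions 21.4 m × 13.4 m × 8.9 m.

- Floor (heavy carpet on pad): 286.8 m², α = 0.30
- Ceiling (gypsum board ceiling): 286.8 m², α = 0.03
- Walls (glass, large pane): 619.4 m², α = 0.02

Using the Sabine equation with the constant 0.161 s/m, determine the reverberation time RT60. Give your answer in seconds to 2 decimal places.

Total absorption A = 286.8*0.30 + 286.8*0.03 + 619.4*0.02
  = 86.040 + 8.604 + 12.388 = 107.032 m² sabins.
Room volume: 2552.164 m³.
T = 0.161 V/A = 0.161·2552.164/107.032 = 3.84 s.

3.84 seconds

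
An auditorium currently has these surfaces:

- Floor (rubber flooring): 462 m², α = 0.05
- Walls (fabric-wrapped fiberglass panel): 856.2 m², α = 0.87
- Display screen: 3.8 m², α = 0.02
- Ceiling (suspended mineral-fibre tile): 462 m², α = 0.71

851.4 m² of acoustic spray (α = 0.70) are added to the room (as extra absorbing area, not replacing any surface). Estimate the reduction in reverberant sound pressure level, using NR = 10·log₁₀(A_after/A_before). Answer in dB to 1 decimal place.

Total absorption A_before = 462·0.05 + 856.2·0.87 + 3.8·0.02 + 462·0.71
  = 23.100 + 744.894 + 0.076 + 328.020 = 1096.090 m² sabins.
Treatment contributes 851.4·0.70 = 595.980 sabins.
A_after = 1096.090 + 595.980 = 1692.070 sabins.
Reduction = 10 log₁₀(A_after/A_before) = 10 log₁₀(1.5437) = 1.9 dB.

1.9 dB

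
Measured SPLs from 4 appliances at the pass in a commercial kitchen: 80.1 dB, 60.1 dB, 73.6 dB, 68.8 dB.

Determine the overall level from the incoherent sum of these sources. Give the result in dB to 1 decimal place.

Sum in the linear (power) domain: Σ 10^(Lᵢ/10) = 10^(80.1/10) + 10^(60.1/10) + 10^(73.6/10) + 10^(68.8/10) = 1.338e+08.
Combined level = 10 log₁₀(1.338e+08) = 81.3 dB.

81.3 dB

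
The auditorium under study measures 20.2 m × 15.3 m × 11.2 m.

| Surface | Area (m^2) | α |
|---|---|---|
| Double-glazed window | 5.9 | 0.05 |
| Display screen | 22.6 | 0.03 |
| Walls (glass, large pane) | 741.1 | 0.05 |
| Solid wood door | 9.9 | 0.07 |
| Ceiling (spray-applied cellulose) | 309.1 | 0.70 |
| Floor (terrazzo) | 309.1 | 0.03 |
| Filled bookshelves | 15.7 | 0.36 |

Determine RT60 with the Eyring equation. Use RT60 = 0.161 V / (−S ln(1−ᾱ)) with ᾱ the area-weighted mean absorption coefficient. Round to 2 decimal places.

Total surface area S = 5.9 + 22.6 + 741.1 + 9.9 + 309.1 + 309.1 + 15.7 = 1413.4 m^2.
Absorption A = 5.9·0.05 + 22.6·0.03 + 741.1·0.05 + 9.9·0.07 + 309.1·0.70 + 309.1·0.03 + 15.7·0.36 = 270.016 sabins.
Mean coefficient ᾱ = A/S = 0.1910.
Eyring denominator: −S ln(1−ᾱ) = 299.579.
V = 20.2 × 15.3 × 11.2 = 3461.472 m³.
RT60 = 0.161 × 3461.472 / 299.579 = 1.86 s.

1.86 seconds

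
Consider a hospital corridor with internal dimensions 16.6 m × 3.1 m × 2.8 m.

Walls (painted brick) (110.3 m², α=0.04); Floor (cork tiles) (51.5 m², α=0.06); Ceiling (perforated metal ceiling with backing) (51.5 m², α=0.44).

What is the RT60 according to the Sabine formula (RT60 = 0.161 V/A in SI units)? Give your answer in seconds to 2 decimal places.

0.77 s

Equivalent absorption area: A = 110.3·0.04 + 51.5·0.06 + 51.5·0.44 = 30.162 m².
Volume V = 16.6 × 3.1 × 2.8 = 144.088 m³.
RT60 = 0.161 · V / A = 0.161 × 144.088 / 30.162 = 0.77 s.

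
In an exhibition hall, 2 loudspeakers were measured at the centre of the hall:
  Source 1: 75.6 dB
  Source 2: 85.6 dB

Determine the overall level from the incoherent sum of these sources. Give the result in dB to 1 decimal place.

Converting to relative power and adding: 10^(75.6/10) + 10^(85.6/10) = 3.994e+08.
Back to dB: 10·log₁₀ Σ = 86.0 dB.

86.0 dB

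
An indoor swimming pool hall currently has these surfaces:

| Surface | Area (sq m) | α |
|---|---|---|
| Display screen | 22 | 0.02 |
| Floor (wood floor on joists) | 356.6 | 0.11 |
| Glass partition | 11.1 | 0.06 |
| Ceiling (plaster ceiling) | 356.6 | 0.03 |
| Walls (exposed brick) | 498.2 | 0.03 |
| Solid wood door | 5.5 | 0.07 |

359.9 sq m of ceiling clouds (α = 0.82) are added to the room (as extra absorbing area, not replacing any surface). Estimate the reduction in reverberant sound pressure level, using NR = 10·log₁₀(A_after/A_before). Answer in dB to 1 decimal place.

Summing Sᵢαᵢ: 0.440 + 39.226 + 0.666 + 10.698 + 14.946 + 0.385 → A_before = 66.361 sabins.
Treatment contributes 359.9·0.82 = 295.118 sabins.
New total A_after = 361.479 sabins.
Reduction = 10 log₁₀(A_after/A_before) = 10 log₁₀(5.4472) = 7.4 dB.

7.4 dB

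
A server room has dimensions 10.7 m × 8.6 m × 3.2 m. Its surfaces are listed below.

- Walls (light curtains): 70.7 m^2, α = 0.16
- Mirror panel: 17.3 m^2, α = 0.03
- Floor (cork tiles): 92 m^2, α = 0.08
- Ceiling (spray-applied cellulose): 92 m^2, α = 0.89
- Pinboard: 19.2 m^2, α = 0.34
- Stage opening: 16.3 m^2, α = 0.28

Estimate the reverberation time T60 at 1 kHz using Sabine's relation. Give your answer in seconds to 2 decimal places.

0.42 s

Total absorption A = 70.7·0.16 + 17.3·0.03 + 92·0.08 + 92·0.89 + 19.2·0.34 + 16.3·0.28
  = 11.312 + 0.519 + 7.360 + 81.880 + 6.528 + 4.564 = 112.163 m^2 sabins.
Room volume: 294.464 m³.
T = 0.161 V/A = 0.161·294.464/112.163 = 0.42 s.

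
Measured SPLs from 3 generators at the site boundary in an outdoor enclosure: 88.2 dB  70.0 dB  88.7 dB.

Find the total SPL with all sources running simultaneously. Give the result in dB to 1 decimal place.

91.5 dB

Σ 10^(Lᵢ/10) = 1.412e+09.
L_total = 10·log₁₀(1.412e+09) = 91.5 dB.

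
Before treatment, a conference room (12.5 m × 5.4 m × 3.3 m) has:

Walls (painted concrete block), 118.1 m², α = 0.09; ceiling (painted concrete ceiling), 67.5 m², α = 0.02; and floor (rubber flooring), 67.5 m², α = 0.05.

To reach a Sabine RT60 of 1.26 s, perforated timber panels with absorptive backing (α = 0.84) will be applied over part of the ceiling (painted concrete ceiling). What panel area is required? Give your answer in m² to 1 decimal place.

Summing Sᵢαᵢ: 10.629 + 1.350 + 3.375 → A₁ = 15.354 sabins.
Required A₂ = 0.161·222.75/1.26 = 28.462 sabins.
Absorption to add: 28.462 − 15.354 = 13.108 sabins.
Net gain per m²: Δα = 0.84 − 0.02 = 0.82.
Area = ΔA/Δα = 13.108/0.82 = 16.0 m².

16.0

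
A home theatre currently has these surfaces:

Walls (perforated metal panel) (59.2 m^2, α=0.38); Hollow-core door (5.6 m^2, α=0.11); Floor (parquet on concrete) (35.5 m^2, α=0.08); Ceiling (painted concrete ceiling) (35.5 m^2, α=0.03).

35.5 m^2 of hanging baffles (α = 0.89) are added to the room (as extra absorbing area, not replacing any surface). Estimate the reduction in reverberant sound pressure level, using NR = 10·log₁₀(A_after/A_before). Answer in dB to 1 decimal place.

3.4 dB

Summing Sᵢαᵢ: 22.496 + 0.616 + 2.840 + 1.065 → A_before = 27.017 sabins.
Added absorption = 35.5 × 0.89 = 31.595 sabins.
New total A_after = 58.612 sabins.
Reduction = 10 log₁₀(A_after/A_before) = 10 log₁₀(2.1694) = 3.4 dB.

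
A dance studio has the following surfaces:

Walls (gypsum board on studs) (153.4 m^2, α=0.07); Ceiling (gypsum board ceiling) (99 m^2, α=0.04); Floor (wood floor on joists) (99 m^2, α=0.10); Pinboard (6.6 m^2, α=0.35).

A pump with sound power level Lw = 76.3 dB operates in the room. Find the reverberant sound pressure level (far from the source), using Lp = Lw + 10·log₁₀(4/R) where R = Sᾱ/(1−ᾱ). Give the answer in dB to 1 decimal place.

67.7 dB

Σ(Sᵢαᵢ) = 153.4×0.07 + 99×0.04 + 99×0.10 + 6.6×0.35 = 26.908; total area S = 358.0 m^2.
ᾱ = 0.0752, so room constant R = A/(1−ᾱ) = 29.096 m^2.
Lp = Lw + 10 log₁₀(4/R) = 76.3 -8.62 = 67.7 dB.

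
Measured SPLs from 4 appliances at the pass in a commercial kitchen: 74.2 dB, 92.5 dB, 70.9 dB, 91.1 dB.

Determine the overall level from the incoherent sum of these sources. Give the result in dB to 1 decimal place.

Sum in the linear (power) domain: Σ 10^(Lᵢ/10) = 10^(74.2/10) + 10^(92.5/10) + 10^(70.9/10) + 10^(91.1/10) = 3.105e+09.
Combined level = 10 log₁₀(3.105e+09) = 94.9 dB.

94.9 dB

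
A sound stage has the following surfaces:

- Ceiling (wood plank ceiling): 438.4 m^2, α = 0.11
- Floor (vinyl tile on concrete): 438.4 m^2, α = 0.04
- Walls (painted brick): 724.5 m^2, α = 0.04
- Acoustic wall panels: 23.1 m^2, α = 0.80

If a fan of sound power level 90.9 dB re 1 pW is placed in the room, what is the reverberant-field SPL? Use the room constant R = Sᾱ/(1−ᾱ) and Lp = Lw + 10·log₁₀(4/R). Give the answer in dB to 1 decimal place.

A = 113.220 sabins; S = 1624.4 m^2.
ᾱ = 0.0697, so room constant R = A/(1−ᾱ) = 121.703 m^2.
Lp = Lw + 10 log₁₀(4/R) = 90.9 -14.83 = 76.1 dB.

76.1 dB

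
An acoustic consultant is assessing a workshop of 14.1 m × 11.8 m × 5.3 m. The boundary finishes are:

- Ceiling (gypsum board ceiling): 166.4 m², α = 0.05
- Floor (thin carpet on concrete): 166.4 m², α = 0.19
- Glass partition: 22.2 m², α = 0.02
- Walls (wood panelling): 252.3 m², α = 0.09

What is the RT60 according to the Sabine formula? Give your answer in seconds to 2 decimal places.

Equivalent absorption area: A = 166.4×0.05 + 166.4×0.19 + 22.2×0.02 + 252.3×0.09 = 63.087 m².
Room volume: 881.814 m³.
T = 0.161 V/A = 0.161·881.814/63.087 = 2.25 s.

2.25 s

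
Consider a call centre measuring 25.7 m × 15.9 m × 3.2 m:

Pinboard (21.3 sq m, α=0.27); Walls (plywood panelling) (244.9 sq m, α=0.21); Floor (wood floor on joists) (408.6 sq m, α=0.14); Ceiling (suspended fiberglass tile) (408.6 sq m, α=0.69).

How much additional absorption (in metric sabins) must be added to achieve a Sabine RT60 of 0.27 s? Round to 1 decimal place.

383.4 sabins

Total absorption A₁ = 21.3×0.27 + 244.9×0.21 + 408.6×0.14 + 408.6×0.69
  = 5.751 + 51.429 + 57.204 + 281.934 = 396.318 sq m sabins.
Target A₂ = 0.161·1307.616/0.27 = 779.727 sabins (V = 1307.616 m³).
Shortfall: 779.727 − 396.318 = 383.4 sabins.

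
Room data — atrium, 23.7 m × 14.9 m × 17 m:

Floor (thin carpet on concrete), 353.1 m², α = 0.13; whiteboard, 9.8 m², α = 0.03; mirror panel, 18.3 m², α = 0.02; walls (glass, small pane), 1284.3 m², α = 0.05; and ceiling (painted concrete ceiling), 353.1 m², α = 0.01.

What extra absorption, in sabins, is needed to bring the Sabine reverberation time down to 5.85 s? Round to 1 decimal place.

50.9 sabins

Equivalent absorption area: A₁ = 353.1·0.13 + 9.8·0.03 + 18.3·0.02 + 1284.3·0.05 + 353.1·0.01 = 114.309 m².
Target A₂ = 0.161·6003.21/5.85 = 165.217 sabins (V = 6003.21 m³).
Additional absorption ΔA = 165.217 − 114.309 = 50.9 sabins.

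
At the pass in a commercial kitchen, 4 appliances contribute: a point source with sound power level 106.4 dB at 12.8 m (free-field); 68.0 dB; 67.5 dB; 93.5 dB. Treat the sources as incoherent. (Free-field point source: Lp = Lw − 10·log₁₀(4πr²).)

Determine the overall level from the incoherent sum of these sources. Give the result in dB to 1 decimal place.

Source at 12.8 m: Lp = 106.4 − 10·log₁₀(4π·12.8²) = 106.4 − 10·log₁₀(2058.874) = 73.3 dB.
Sum in the linear (power) domain: Σ 10^(Lᵢ/10) = 10^(73.3/10) + 10^(68.0/10) + 10^(67.5/10) + 10^(93.5/10) = 2.272e+09.
Back to dB: 10·log₁₀ Σ = 93.6 dB.

93.6 dB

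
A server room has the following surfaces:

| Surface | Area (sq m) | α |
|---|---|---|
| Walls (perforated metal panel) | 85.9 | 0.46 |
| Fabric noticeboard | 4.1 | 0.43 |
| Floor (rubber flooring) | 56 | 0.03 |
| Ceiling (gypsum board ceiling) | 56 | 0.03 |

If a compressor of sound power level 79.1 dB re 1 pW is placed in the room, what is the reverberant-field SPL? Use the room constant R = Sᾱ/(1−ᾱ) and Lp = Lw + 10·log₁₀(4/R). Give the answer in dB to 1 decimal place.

67.5 dB

A = 44.637 sabins; S = 202.0 sq m.
ᾱ = 0.2210, so room constant R = A/(1−ᾱ) = 57.300 sq m.
Lp = Lw + 10 log₁₀(4/R) = 79.1 -11.56 = 67.5 dB.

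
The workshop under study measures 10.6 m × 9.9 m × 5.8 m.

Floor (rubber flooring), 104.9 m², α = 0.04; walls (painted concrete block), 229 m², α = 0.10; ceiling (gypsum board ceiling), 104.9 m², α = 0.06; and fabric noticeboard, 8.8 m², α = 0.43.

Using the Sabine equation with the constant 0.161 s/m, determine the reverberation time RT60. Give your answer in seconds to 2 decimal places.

2.64 s

Total absorption A = 104.9·0.04 + 229·0.10 + 104.9·0.06 + 8.8·0.43
  = 4.196 + 22.900 + 6.294 + 3.784 = 37.174 m² sabins.
Room volume: 608.652 m³.
T = 0.161 V/A = 0.161·608.652/37.174 = 2.64 s.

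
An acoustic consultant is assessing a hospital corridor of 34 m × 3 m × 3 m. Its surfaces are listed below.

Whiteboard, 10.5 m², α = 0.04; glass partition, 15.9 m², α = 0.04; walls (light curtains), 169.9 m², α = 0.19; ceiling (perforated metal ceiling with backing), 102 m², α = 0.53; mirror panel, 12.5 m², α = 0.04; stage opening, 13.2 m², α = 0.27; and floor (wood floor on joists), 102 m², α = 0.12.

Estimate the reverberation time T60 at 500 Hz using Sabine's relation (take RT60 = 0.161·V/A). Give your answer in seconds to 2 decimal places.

Summing Sᵢαᵢ: 0.420 + 0.636 + 32.281 + 54.060 + 0.500 + 3.564 + 12.240 → A = 103.701 sabins.
V = 34·3·3 = 306 m³.
RT60 = 0.161 · V / A = 0.161 × 306 / 103.701 = 0.48 s.

0.48 sec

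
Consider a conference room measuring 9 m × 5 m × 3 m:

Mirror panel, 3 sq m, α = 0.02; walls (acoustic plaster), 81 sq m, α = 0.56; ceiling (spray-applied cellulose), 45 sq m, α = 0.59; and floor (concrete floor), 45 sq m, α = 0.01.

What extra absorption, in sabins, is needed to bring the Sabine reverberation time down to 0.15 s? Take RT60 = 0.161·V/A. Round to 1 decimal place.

Summing Sᵢαᵢ: 0.060 + 45.360 + 26.550 + 0.450 → A₁ = 72.420 sabins.
Target A₂ = 0.161·135/0.15 = 144.900 sabins (V = 135 m³).
ΔA = A₂ − A₁ = 144.900 − 72.420 = 72.5 sabins.

72.5 sabins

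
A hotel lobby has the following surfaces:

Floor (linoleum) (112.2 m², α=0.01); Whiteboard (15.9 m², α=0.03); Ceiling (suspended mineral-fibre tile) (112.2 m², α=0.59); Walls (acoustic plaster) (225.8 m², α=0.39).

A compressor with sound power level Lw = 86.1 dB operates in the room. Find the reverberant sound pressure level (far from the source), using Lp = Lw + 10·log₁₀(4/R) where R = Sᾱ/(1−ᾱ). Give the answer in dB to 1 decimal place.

68.4 dB

Σ(Sᵢαᵢ) = 112.2·0.01 + 15.9·0.03 + 112.2·0.59 + 225.8·0.39 = 155.859; total area S = 466.1 m².
ᾱ = 0.3344, so room constant R = A/(1−ᾱ) = 234.163 m².
Lp = 86.1 + 10·log₁₀(4/234.163) = 86.1 + (-17.67) = 68.4 dB.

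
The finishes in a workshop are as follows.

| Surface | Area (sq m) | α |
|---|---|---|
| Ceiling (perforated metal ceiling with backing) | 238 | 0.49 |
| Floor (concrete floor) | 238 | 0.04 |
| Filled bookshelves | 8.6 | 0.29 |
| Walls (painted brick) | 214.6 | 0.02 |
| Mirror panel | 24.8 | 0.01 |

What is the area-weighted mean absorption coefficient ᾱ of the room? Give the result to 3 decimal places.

Total surface area S = 724.0 sq m.
Σ(Sᵢαᵢ) = 238*0.49 + 238*0.04 + 8.6*0.29 + 214.6*0.02 + 24.8*0.01 = 133.174.
ᾱ = 133.174 / 724.0 = 0.184.

0.184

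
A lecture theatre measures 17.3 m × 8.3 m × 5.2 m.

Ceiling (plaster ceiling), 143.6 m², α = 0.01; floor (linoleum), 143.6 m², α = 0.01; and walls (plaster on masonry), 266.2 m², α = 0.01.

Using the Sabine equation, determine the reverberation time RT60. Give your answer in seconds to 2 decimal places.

21.72 s

Total absorption A = 143.6×0.01 + 143.6×0.01 + 266.2×0.01
  = 1.436 + 1.436 + 2.662 = 5.534 m² sabins.
Room volume: 746.668 m³.
Sabine: RT60 = 0.161 × 746.668 / 5.534 = 21.72 s.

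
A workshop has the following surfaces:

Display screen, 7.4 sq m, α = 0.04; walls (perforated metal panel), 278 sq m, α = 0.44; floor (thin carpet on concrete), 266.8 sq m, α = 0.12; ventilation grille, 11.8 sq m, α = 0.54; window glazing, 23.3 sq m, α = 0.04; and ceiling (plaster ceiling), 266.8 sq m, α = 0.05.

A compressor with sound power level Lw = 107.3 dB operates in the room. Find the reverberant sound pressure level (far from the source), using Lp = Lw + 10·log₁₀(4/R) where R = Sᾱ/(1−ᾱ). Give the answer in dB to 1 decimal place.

Σ(Sᵢαᵢ) = 7.4·0.04 + 278·0.44 + 266.8·0.12 + 11.8·0.54 + 23.3·0.04 + 266.8·0.05 = 175.276; total area S = 854.1 sq m.
ᾱ = 175.276/854.1 = 0.2052; R = Sᾱ/(1−ᾱ) = 175.276/(1−0.2052) = 220.528 sq m.
Lp = 107.3 + 10·log₁₀(4/220.528) = 107.3 + (-17.41) = 89.9 dB.

89.9 dB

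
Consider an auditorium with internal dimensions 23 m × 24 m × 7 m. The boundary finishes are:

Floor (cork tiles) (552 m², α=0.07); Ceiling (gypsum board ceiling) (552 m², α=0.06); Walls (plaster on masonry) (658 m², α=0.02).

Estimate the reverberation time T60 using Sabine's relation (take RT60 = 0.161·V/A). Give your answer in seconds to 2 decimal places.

7.33 s

Total absorption A = 552×0.07 + 552×0.06 + 658×0.02
  = 38.640 + 33.120 + 13.160 = 84.920 m² sabins.
Volume V = 23 × 24 × 7 = 3864 m³.
T = 0.161 V/A = 0.161·3864/84.920 = 7.33 s.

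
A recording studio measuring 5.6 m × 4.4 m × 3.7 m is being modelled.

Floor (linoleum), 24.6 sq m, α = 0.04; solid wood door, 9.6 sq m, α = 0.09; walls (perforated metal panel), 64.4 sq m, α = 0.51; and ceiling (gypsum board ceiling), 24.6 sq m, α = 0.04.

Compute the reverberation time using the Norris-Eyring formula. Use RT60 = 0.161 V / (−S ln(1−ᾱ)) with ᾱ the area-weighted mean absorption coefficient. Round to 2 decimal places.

0.35 s

S = Σ Sᵢ = 123.2 sq m.
Absorption A = 24.6·0.04 + 9.6·0.09 + 64.4·0.51 + 24.6·0.04 = 35.676 sabins.
ᾱ = 35.676 / 123.2 = 0.2896.
Eyring denominator: −S ln(1−ᾱ) = 42.125.
V = 5.6 × 4.4 × 3.7 = 91.168 m³.
RT60 = 0.161 × 91.168 / 42.125 = 0.35 s.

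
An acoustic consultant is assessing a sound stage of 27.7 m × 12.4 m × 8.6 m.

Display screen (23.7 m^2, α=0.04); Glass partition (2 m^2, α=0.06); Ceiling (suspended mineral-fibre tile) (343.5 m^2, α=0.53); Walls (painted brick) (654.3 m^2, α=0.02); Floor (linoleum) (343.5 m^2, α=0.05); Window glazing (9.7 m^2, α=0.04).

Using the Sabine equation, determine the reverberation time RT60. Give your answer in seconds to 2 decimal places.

2.22 s

A = Σ Sᵢαᵢ = 23.7·0.04 + 2·0.06 + 343.5·0.53 + 654.3·0.02 + 343.5·0.05 + 9.7·0.04 = 213.772 sabins.
V = 27.7·12.4·8.6 = 2953.928 m³.
Sabine: RT60 = 0.161 × 2953.928 / 213.772 = 2.22 s.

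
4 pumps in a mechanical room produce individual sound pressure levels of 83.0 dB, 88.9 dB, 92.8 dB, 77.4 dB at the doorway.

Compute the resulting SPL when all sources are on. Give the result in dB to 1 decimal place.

Σ 10^(Lᵢ/10) = 2.936e+09.
L_total = 10·log₁₀(2.936e+09) = 94.7 dB.

94.7 dB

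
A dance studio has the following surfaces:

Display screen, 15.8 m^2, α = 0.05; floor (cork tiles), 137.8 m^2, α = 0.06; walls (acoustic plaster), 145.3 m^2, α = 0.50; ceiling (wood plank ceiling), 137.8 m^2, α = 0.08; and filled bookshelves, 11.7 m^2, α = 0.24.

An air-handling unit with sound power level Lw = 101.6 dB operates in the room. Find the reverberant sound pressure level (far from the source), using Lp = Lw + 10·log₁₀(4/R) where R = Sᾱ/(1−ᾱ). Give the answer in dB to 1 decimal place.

Σ(Sᵢαᵢ) = 15.8·0.05 + 137.8·0.06 + 145.3·0.50 + 137.8·0.08 + 11.7·0.24 = 95.540; total area S = 448.4 m^2.
ᾱ = 95.540/448.4 = 0.2131; R = Sᾱ/(1−ᾱ) = 95.540/(1−0.2131) = 121.413 m^2.
Lp = Lw + 10 log₁₀(4/R) = 101.6 -14.82 = 86.8 dB.

86.8 dB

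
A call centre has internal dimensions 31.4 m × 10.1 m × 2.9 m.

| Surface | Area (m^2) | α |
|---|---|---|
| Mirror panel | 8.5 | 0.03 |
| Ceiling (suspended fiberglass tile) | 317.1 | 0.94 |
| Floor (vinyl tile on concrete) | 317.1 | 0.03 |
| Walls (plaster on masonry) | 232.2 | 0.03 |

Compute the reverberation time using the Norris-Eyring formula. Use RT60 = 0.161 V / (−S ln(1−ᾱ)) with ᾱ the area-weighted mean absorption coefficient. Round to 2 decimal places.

Total surface area S = 8.5 + 317.1 + 317.1 + 232.2 = 874.9 m^2.
Σ(Sᵢαᵢ) = 8.5×0.03 + 317.1×0.94 + 317.1×0.03 + 232.2×0.03 = 314.808.
Mean coefficient ᾱ = A/S = 0.3598.
Eyring denominator: −S ln(1−ᾱ) = 390.183.
V = 31.4 × 10.1 × 2.9 = 919.706 m³.
RT60 = 0.161 × 919.706 / 390.183 = 0.38 s.

0.38 s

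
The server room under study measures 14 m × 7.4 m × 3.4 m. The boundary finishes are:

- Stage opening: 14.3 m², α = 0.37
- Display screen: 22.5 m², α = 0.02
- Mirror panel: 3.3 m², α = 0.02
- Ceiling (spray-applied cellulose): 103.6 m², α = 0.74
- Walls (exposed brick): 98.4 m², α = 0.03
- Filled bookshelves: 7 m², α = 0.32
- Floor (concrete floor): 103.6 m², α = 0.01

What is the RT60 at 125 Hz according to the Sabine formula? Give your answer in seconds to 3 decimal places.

Summing Sᵢαᵢ: 5.291 + 0.450 + 0.066 + 76.664 + 2.952 + 2.240 + 1.036 → A = 88.699 sabins.
V = 14·7.4·3.4 = 352.24 m³.
RT60 = 0.161 · V / A = 0.161 × 352.24 / 88.699 = 0.639 s.

0.639 sec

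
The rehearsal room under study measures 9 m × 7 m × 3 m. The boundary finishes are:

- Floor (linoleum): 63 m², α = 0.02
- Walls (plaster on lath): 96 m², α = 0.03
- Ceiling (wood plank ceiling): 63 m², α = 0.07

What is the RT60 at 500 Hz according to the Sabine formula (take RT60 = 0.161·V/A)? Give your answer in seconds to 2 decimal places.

Summing Sᵢαᵢ: 1.260 + 2.880 + 4.410 → A = 8.550 sabins.
V = 9·7·3 = 189 m³.
RT60 = 0.161 · V / A = 0.161 × 189 / 8.550 = 3.56 s.

3.56 seconds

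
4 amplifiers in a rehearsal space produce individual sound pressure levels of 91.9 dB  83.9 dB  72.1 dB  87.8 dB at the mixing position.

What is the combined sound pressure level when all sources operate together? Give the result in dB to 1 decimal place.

93.8 dB

Converting to relative power and adding: 10^(91.9/10) + 10^(83.9/10) + 10^(72.1/10) + 10^(87.8/10) = 2.413e+09.
Combined level = 10 log₁₀(2.413e+09) = 93.8 dB.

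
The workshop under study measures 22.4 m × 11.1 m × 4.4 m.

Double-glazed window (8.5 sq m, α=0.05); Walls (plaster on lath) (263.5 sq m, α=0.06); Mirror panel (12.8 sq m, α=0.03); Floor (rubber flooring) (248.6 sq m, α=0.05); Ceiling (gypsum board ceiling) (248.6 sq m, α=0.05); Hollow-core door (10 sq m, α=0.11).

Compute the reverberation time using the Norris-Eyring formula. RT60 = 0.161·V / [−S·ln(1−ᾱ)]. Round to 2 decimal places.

S = Σ Sᵢ = 792.0 sq m.
Σ(Sᵢαᵢ) = 8.5×0.05 + 263.5×0.06 + 12.8×0.03 + 248.6×0.05 + 248.6×0.05 + 10×0.11 = 42.579.
Mean coefficient ᾱ = A/S = 0.0538.
−S·ln(1−ᾱ) = −792.0 × ln(1 − 0.0538) = 43.799.
V = 22.4 × 11.1 × 4.4 = 1094.016 m³.
RT60 = 0.161 × 1094.016 / 43.799 = 4.02 s.

4.02 s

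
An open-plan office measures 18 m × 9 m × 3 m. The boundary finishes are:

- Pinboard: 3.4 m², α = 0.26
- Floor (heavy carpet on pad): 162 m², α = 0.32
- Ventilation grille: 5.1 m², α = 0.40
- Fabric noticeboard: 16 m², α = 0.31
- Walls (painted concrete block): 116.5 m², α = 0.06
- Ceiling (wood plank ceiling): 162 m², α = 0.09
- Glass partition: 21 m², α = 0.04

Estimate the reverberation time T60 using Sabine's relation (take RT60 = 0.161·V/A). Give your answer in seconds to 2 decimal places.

Total absorption A = 3.4·0.26 + 162·0.32 + 5.1·0.40 + 16·0.31 + 116.5·0.06 + 162·0.09 + 21·0.04
  = 0.884 + 51.840 + 2.040 + 4.960 + 6.990 + 14.580 + 0.840 = 82.134 m² sabins.
V = 18·9·3 = 486 m³.
RT60 = 0.161 · V / A = 0.161 × 486 / 82.134 = 0.95 s.

0.95 s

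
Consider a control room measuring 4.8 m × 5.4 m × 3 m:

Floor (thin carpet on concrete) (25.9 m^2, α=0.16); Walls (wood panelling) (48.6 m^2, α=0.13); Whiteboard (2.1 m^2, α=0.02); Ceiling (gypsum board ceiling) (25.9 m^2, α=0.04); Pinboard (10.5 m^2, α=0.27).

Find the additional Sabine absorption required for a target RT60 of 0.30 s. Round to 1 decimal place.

Total absorption A₁ = 25.9*0.16 + 48.6*0.13 + 2.1*0.02 + 25.9*0.04 + 10.5*0.27
  = 4.144 + 6.318 + 0.042 + 1.036 + 2.835 = 14.375 m^2 sabins.
For T = 0.30 s, need A₂ = 0.161·V/T = 0.161·77.76/0.30 = 41.731 sabins.
ΔA = A₂ − A₁ = 41.731 − 14.375 = 27.4 sabins.

27.4 sabins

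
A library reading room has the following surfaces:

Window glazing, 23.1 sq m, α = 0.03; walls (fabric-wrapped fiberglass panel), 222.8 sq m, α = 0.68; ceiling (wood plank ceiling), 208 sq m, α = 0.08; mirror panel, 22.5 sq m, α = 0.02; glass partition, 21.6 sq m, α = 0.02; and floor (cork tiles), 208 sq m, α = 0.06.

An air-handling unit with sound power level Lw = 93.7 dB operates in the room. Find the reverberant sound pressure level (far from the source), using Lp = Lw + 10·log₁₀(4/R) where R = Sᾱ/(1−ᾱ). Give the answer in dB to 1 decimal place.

A = 182.199 sabins; S = 706.0 sq m.
ᾱ = 0.2581, so room constant R = A/(1−ᾱ) = 245.584 sq m.
Lp = 93.7 + 10·log₁₀(4/245.584) = 93.7 + (-17.88) = 75.8 dB.

75.8 dB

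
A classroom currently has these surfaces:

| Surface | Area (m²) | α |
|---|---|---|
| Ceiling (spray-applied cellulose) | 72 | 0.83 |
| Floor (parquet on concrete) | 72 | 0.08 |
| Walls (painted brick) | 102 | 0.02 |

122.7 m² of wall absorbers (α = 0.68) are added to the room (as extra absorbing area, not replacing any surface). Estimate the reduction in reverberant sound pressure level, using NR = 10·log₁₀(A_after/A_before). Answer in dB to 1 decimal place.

Summing Sᵢαᵢ: 59.760 + 5.760 + 2.040 → A_before = 67.560 sabins.
Treatment contributes 122.7·0.68 = 83.436 sabins.
New total A_after = 150.996 sabins.
NR = 10·log₁₀(150.996/67.560) = 3.5 dB.

3.5 dB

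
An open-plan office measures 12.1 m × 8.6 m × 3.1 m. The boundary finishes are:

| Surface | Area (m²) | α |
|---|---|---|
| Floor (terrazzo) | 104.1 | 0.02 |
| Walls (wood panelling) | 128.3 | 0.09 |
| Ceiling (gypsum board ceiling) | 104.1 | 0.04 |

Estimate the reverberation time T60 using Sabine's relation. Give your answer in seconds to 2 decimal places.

2.92 sec

Equivalent absorption area: A = 104.1*0.02 + 128.3*0.09 + 104.1*0.04 = 17.793 m².
Volume V = 12.1 × 8.6 × 3.1 = 322.586 m³.
T = 0.161 V/A = 0.161·322.586/17.793 = 2.92 s.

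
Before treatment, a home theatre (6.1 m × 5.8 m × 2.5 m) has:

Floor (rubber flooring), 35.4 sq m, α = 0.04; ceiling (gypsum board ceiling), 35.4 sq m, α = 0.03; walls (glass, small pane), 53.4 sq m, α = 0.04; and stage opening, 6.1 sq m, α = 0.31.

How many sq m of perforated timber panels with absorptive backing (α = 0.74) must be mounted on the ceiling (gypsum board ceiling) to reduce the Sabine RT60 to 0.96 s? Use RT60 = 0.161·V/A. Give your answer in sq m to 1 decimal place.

11.7

Summing Sᵢαᵢ: 1.416 + 1.062 + 2.136 + 1.891 → A₁ = 6.505 sabins.
Required A₂ = 0.161·88.45/0.96 = 14.834 sabins.
ΔA needed = 14.834 − 6.505 = 8.329 sabins.
Net gain per sq m: Δα = 0.74 − 0.03 = 0.71.
Area = ΔA/Δα = 8.329/0.71 = 11.7 sq m.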